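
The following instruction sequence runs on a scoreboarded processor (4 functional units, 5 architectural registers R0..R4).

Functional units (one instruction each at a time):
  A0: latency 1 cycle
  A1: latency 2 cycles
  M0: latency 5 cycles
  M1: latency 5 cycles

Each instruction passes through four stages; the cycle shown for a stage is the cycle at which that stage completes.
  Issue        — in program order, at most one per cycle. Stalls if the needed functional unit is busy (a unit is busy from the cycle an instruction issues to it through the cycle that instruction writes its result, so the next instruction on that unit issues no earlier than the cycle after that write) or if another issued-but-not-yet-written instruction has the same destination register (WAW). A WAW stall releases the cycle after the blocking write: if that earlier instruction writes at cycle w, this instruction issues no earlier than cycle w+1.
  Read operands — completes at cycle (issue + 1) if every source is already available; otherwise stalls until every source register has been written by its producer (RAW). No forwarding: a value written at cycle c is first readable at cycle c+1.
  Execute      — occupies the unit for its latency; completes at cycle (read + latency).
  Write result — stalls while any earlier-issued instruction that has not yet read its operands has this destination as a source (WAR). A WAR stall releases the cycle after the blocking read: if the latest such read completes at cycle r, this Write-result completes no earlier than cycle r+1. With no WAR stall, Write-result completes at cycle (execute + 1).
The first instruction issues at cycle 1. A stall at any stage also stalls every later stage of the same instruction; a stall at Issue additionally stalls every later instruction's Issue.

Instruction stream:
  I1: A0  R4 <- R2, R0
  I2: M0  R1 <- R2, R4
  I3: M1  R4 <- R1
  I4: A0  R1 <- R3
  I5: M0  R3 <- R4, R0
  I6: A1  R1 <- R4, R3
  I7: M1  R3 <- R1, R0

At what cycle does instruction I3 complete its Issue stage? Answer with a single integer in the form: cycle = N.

[1] I1 issues→A0
[2] I1 reads, I2 issues→M0
[3] I1 exec-done
[4] I1 writes R4
[5] I2 reads, I3 issues→M1
[10] I2 exec-done
[11] I2 writes R1
[12] I3 reads, I4 issues→A0
[13] I4 reads, I5 issues→M0
[14] I4 exec-done
[15] I4 writes R1
[16] I6 issues→A1
[17] I3 exec-done
[18] I3 writes R4
[19] I5 reads
[24] I5 exec-done
[25] I5 writes R3
[26] I6 reads, I7 issues→M1
[28] I6 exec-done
[29] I6 writes R1
[30] I7 reads
[35] I7 exec-done
[36] I7 writes R3

cycle = 5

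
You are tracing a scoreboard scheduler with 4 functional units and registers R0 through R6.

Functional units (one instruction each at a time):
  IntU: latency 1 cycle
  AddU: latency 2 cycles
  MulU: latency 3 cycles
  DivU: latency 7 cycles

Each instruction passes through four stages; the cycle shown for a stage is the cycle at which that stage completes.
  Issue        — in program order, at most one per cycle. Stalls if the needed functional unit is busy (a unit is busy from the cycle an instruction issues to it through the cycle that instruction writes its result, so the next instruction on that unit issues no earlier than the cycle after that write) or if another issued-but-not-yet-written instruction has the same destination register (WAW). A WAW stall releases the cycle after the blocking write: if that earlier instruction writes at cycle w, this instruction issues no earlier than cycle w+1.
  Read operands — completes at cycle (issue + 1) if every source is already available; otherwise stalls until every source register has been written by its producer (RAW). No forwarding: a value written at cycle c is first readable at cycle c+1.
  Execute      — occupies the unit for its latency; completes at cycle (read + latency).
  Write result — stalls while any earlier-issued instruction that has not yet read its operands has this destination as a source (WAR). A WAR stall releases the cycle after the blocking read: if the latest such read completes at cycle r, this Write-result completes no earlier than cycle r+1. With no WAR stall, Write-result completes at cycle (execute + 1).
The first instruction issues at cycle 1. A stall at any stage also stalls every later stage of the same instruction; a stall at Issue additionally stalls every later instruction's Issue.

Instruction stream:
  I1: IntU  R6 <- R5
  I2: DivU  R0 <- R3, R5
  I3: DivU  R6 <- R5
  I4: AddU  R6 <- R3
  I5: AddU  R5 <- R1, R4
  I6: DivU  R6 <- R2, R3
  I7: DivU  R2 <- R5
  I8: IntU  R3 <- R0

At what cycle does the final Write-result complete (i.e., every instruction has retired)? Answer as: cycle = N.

c1: I1 dispatched to IntU
c2: I1 operands ready; I2 dispatched to DivU
c3: I1 complete; I2 operands ready
c4: R6←I1
c10: I2 complete
c11: R0←I2
c12: I3 dispatched to DivU
c13: I3 operands ready
c20: I3 complete
c21: R6←I3
c22: I4 dispatched to AddU
c23: I4 operands ready
c25: I4 complete
c26: R6←I4
c27: I5 dispatched to AddU
c28: I5 operands ready; I6 dispatched to DivU
c29: I6 operands ready
c30: I5 complete
c31: R5←I5
c36: I6 complete
c37: R6←I6
c38: I7 dispatched to DivU
c39: I7 operands ready; I8 dispatched to IntU
c40: I8 operands ready
c41: I8 complete
c42: R3←I8
c46: I7 complete
c47: R2←I7

cycle = 47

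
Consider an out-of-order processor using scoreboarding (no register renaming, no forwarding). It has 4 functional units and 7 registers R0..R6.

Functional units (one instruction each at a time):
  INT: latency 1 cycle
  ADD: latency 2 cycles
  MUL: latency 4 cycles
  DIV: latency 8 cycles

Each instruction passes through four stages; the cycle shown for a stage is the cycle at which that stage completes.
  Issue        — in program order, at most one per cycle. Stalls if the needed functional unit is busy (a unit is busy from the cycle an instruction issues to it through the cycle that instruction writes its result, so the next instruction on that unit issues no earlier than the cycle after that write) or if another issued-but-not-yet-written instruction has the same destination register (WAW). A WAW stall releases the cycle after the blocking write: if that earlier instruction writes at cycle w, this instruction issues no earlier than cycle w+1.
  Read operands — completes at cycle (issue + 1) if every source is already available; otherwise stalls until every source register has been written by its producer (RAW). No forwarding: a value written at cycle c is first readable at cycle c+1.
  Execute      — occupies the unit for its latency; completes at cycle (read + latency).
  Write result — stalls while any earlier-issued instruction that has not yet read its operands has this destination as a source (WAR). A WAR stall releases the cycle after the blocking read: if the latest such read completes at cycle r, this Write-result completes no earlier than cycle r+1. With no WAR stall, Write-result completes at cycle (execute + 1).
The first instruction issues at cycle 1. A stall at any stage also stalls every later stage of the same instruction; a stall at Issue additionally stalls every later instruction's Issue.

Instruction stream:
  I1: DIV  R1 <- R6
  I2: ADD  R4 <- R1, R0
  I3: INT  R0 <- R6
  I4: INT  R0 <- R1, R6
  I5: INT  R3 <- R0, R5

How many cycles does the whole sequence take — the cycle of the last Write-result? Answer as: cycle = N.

t=1  I1 dispatched to DIV
t=2  I1 operands ready | I2 dispatched to ADD
t=3  I3 dispatched to INT
t=4  I3 operands ready
t=5  I3 complete
t=10  I1 complete
t=11  R1←I1
t=12  I2 operands ready
t=13  R0←I3
t=14  I2 complete | I4 dispatched to INT
t=15  R4←I2 | I4 operands ready
t=16  I4 complete
t=17  R0←I4
t=18  I5 dispatched to INT
t=19  I5 operands ready
t=20  I5 complete
t=21  R3←I5

cycle = 21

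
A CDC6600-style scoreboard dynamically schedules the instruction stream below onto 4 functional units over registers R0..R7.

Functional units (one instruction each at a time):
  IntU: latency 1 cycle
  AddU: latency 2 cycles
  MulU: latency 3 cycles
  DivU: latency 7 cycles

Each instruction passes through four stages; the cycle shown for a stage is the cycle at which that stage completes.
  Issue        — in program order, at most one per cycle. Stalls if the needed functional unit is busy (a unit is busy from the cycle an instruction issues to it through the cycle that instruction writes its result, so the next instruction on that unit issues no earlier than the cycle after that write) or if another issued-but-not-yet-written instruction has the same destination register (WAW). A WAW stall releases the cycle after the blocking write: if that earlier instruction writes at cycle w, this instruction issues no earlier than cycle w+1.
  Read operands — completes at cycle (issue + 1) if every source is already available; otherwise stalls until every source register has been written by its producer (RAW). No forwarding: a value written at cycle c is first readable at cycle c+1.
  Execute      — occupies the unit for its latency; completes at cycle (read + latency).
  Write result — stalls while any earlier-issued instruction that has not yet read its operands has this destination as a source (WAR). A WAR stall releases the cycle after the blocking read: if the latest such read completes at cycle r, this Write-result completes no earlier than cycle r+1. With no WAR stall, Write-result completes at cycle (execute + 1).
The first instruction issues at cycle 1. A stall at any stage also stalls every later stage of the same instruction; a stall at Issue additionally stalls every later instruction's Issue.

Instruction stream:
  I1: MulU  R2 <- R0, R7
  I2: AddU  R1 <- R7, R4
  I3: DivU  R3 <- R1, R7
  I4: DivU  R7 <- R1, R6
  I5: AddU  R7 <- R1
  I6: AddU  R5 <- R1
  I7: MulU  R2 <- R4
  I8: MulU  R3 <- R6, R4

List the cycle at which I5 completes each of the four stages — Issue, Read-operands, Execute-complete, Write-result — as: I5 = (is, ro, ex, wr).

1) issue 1, read 2, done 5, write 6
2) issue 2, read 3, done 5, write 6
3) issue 3, read 7, done 14, write 15  <RAW R1: wait I2 write@6>
4) issue 16, read 17, done 24, write 25  <struct: DivU busy until I3 writes@15>
5) issue 26, read 27, done 29, write 30  <WAW R7: wait I4 write@25>
6) issue 31, read 32, done 34, write 35  <struct: AddU busy until I5 writes@30>
7) issue 32, read 33, done 36, write 37
8) issue 38, read 39, done 42, write 43  <struct: MulU busy until I7 writes@37>

I5 = (26, 27, 29, 30)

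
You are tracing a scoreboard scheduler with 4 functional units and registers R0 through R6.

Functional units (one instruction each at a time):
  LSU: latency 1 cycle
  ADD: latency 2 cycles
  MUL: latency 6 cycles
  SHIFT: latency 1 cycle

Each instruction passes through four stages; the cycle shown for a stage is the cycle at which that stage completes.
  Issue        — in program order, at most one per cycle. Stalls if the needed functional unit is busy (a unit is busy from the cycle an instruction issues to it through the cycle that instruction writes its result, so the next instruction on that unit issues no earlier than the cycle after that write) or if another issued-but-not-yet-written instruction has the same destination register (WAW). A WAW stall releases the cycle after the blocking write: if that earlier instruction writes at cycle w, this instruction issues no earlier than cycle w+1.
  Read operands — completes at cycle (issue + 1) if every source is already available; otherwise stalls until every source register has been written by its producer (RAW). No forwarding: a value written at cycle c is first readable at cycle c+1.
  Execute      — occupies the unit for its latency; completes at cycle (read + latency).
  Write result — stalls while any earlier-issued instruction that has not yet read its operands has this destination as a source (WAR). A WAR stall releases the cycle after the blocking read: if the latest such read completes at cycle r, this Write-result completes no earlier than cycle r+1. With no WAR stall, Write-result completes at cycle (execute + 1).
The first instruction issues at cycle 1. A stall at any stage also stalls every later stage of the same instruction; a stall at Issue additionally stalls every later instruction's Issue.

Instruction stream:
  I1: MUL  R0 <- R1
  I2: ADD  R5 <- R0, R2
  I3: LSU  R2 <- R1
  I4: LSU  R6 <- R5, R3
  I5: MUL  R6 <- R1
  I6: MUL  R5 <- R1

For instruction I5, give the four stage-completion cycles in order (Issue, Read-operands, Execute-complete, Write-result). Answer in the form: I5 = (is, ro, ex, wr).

c1: I1 dispatched to MUL
c2: I1 operands ready | I2 dispatched to ADD
c3: I3 dispatched to LSU
c4: I3 operands ready
c5: I3 complete
c8: I1 complete
c9: R0←I1
c10: I2 operands ready
c11: R2←I3
c12: I2 complete | I4 dispatched to LSU
c13: R5←I2
c14: I4 operands ready
c15: I4 complete
c16: R6←I4
c17: I5 dispatched to MUL
c18: I5 operands ready
c24: I5 complete
c25: R6←I5
c26: I6 dispatched to MUL
c27: I6 operands ready
c33: I6 complete
c34: R5←I6

I5 = (17, 18, 24, 25)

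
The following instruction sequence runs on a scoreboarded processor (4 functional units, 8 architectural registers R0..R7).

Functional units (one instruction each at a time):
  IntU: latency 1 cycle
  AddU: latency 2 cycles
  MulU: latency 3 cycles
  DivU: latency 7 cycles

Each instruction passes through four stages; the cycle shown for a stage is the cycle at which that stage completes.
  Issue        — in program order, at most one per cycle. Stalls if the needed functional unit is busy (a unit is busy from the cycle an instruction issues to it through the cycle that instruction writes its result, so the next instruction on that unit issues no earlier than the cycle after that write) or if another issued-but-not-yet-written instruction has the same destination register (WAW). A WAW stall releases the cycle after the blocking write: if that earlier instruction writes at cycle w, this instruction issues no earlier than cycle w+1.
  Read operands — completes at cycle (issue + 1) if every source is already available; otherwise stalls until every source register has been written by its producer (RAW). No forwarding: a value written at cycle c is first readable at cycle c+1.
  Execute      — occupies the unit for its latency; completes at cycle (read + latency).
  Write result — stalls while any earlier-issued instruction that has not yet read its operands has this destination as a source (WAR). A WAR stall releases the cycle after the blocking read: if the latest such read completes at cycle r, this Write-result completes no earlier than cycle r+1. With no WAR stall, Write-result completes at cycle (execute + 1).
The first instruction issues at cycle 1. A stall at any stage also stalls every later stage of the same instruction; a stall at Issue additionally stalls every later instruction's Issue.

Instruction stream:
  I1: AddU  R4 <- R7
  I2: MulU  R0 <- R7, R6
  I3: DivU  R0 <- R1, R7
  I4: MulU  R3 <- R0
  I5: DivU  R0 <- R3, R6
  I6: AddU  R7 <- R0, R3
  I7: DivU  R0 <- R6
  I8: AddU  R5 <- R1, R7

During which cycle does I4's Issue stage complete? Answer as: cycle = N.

cycle = 9

I1 -> (1, 2, 4, 5)
I2 -> (2, 3, 6, 7)
I3 -> (8, 9, 16, 17)  // WAW R0: wait I2 write@7
I4 -> (9, 18, 21, 22)  // RAW R0: wait I3 write@17
I5 -> (18, 23, 30, 31)  // struct: DivU busy until I3 writes@17, RAW R3: wait I4 write@22
I6 -> (19, 32, 34, 35)  // RAW R0: wait I5 write@31
I7 -> (32, 33, 40, 41)  // struct: DivU busy until I5 writes@31
I8 -> (36, 37, 39, 40)  // struct: AddU busy until I6 writes@35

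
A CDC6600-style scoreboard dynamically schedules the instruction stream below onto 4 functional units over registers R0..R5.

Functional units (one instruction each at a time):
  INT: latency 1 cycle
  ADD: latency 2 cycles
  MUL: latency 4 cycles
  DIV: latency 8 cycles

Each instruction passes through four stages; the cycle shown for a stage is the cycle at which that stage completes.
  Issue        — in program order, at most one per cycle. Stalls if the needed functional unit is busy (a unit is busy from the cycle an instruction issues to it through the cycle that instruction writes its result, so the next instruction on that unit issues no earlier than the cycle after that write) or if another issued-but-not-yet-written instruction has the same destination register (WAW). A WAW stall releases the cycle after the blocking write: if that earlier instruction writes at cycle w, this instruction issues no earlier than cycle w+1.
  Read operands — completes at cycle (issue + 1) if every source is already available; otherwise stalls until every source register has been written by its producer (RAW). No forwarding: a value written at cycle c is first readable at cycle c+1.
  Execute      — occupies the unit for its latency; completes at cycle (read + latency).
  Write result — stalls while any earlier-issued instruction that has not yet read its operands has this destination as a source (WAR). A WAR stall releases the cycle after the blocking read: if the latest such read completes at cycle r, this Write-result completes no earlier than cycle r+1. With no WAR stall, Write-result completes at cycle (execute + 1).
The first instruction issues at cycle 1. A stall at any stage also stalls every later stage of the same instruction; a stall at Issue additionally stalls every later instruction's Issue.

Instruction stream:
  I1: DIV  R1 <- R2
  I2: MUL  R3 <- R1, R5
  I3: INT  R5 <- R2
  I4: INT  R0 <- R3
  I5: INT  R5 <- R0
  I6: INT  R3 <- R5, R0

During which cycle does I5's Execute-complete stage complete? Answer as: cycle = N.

I1  is:1  ro:2  ex:10  wr:11
I2  is:2  ro:12  ex:16  wr:17  — RAW R1: wait I1 write@11
I3  is:3  ro:4  ex:5  wr:13  — WAR R5: wait I2 read@12
I4  is:14  ro:18  ex:19  wr:20  — struct: INT busy until I3 writes@13, RAW R3: wait I2 write@17
I5  is:21  ro:22  ex:23  wr:24  — struct: INT busy until I4 writes@20
I6  is:25  ro:26  ex:27  wr:28  — struct: INT busy until I5 writes@24

cycle = 23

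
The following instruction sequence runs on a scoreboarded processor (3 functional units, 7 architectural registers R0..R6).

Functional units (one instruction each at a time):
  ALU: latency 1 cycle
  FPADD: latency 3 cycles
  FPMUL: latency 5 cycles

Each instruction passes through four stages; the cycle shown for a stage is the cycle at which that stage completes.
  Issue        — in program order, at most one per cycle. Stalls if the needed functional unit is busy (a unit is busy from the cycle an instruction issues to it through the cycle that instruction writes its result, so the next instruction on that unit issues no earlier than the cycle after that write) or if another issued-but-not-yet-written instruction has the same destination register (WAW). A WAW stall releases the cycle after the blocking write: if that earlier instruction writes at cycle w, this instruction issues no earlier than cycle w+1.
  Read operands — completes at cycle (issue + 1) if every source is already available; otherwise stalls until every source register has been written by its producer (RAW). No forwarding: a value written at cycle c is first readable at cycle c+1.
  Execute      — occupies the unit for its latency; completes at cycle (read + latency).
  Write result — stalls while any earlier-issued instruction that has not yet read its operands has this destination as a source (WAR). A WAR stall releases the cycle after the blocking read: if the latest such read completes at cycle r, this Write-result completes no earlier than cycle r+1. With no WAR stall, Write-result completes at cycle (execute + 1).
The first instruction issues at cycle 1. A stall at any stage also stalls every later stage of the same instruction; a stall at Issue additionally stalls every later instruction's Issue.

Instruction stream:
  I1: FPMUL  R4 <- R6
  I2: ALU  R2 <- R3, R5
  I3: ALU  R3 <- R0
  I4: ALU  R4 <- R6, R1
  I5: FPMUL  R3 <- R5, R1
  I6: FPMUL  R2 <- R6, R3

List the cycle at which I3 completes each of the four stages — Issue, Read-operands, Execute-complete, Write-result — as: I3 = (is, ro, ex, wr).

I3 = (6, 7, 8, 9)

c1: issue I1 (FPMUL)
c2: I1 read-ops | issue I2 (ALU)
c3: I2 read-ops
c4: I2 finished on ALU
c5: I2→R2
c6: issue I3 (ALU)
c7: I1 finished on FPMUL | I3 read-ops
c8: I1→R4 | I3 finished on ALU
c9: I3→R3
c10: issue I4 (ALU)
c11: I4 read-ops | issue I5 (FPMUL)
c12: I4 finished on ALU | I5 read-ops
c13: I4→R4
c17: I5 finished on FPMUL
c18: I5→R3
c19: issue I6 (FPMUL)
c20: I6 read-ops
c25: I6 finished on FPMUL
c26: I6→R2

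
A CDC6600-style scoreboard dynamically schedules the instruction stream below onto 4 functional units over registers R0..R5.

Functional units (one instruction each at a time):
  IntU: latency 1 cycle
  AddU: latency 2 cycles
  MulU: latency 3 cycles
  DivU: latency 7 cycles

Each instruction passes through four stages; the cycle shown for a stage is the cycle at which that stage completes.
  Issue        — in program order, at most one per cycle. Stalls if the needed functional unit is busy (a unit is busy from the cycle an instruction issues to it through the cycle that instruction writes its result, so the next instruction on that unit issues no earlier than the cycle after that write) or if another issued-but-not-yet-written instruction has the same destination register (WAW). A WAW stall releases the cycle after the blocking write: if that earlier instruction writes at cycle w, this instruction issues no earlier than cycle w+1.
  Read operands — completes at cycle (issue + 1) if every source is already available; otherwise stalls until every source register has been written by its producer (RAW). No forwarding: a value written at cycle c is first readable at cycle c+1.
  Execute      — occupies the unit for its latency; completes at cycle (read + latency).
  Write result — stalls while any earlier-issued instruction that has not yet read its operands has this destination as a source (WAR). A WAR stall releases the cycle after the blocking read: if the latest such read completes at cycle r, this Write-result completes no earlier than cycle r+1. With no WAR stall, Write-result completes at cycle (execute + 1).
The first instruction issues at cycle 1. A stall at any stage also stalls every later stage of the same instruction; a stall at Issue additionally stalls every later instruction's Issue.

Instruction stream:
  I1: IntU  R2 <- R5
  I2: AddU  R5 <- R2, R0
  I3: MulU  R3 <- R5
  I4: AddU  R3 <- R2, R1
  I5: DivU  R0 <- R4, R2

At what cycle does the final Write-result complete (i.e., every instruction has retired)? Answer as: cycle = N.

cycle = 24

1) issue 1, read 2, done 3, write 4
2) issue 2, read 5, done 7, write 8  <RAW R2: wait I1 write@4>
3) issue 3, read 9, done 12, write 13  <RAW R5: wait I2 write@8>
4) issue 14, read 15, done 17, write 18  <WAW R3: wait I3 write@13>
5) issue 15, read 16, done 23, write 24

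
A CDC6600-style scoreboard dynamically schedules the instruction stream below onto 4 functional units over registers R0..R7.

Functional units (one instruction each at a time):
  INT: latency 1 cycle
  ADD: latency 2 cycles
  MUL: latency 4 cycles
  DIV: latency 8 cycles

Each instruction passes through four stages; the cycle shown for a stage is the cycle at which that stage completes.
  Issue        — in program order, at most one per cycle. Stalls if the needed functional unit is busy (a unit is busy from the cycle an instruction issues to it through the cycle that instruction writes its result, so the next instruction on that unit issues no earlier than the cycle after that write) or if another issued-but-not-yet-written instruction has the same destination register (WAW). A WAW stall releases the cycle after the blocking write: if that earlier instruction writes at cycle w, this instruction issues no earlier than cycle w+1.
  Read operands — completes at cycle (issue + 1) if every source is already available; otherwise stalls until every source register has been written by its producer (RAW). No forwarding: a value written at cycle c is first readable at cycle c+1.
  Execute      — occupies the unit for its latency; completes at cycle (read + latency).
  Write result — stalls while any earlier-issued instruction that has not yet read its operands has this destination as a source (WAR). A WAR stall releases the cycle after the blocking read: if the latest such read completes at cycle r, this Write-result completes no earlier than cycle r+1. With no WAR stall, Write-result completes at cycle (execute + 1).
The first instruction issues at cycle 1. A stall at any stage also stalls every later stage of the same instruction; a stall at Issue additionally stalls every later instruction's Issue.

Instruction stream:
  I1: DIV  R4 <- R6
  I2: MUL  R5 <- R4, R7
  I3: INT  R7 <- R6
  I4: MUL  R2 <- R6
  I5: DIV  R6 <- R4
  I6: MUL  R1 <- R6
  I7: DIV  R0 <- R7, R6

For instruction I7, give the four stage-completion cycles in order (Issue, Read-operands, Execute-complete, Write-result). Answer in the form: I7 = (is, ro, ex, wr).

t=1  issue I1 (DIV)
t=2  I1 read-ops; issue I2 (MUL)
t=3  issue I3 (INT)
t=4  I3 read-ops
t=5  I3 finished on INT
t=10  I1 finished on DIV
t=11  I1→R4
t=12  I2 read-ops
t=13  I3→R7
t=16  I2 finished on MUL
t=17  I2→R5
t=18  issue I4 (MUL)
t=19  I4 read-ops; issue I5 (DIV)
t=20  I5 read-ops
t=23  I4 finished on MUL
t=24  I4→R2
t=25  issue I6 (MUL)
t=28  I5 finished on DIV
t=29  I5→R6
t=30  I6 read-ops; issue I7 (DIV)
t=31  I7 read-ops
t=34  I6 finished on MUL
t=35  I6→R1
t=39  I7 finished on DIV
t=40  I7→R0

I7 = (30, 31, 39, 40)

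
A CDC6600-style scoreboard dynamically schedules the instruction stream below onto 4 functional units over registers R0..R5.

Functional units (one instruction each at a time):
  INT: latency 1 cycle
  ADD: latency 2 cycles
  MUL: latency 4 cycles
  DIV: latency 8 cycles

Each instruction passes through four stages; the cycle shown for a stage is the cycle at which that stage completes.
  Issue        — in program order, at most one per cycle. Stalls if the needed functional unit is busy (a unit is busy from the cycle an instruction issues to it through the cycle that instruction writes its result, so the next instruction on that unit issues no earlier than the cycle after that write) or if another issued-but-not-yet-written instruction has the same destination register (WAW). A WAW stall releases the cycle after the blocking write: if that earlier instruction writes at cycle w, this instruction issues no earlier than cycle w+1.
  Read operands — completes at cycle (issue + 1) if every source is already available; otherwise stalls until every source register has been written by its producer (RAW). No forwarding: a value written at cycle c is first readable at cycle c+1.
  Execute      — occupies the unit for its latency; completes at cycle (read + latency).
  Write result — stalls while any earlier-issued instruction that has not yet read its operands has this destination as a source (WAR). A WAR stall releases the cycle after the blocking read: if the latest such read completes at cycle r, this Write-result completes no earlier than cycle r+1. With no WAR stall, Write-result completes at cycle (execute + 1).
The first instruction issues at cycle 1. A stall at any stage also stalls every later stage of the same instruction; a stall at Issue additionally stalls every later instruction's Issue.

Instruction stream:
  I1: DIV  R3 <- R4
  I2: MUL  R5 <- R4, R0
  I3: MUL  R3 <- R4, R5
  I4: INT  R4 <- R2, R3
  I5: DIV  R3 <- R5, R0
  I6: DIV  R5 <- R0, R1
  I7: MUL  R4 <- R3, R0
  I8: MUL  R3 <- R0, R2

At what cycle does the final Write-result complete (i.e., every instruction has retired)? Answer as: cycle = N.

cycle = 44

[1] I1 issues→DIV
[2] I1 reads; I2 issues→MUL
[3] I2 reads
[7] I2 exec-done
[8] I2 writes R5
[10] I1 exec-done
[11] I1 writes R3
[12] I3 issues→MUL
[13] I3 reads; I4 issues→INT
[17] I3 exec-done
[18] I3 writes R3
[19] I4 reads; I5 issues→DIV
[20] I4 exec-done; I5 reads
[21] I4 writes R4
[28] I5 exec-done
[29] I5 writes R3
[30] I6 issues→DIV
[31] I6 reads; I7 issues→MUL
[32] I7 reads
[36] I7 exec-done
[37] I7 writes R4
[38] I8 issues→MUL
[39] I6 exec-done; I8 reads
[40] I6 writes R5
[43] I8 exec-done
[44] I8 writes R3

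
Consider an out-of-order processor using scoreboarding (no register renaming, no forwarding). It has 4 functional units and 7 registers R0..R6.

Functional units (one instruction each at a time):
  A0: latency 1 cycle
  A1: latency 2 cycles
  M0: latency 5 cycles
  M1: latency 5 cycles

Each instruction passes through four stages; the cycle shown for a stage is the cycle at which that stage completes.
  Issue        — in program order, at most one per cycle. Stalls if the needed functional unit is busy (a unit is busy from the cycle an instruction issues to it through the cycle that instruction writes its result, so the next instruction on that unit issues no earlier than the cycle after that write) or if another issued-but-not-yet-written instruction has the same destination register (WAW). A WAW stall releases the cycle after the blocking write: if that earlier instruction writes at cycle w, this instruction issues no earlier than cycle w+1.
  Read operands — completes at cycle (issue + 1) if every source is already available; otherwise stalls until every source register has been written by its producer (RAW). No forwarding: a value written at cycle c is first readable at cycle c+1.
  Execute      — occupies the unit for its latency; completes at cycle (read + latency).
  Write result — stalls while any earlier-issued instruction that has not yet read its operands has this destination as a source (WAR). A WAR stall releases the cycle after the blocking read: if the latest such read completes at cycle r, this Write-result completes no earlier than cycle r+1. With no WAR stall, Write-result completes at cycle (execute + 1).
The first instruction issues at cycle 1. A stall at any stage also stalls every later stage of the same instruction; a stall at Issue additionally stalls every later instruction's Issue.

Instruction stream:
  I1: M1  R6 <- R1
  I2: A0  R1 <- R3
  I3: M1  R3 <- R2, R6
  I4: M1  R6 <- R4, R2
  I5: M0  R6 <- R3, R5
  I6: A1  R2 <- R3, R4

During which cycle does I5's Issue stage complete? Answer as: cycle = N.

cycle = 25

[I1] 1/2/7/8
[I2] 2/3/4/5
[I3] 9/10/15/16  (struct: M1 busy until I1 writes@8)
[I4] 17/18/23/24  (struct: M1 busy until I3 writes@16)
[I5] 25/26/31/32  (WAW R6: wait I4 write@24)
[I6] 26/27/29/30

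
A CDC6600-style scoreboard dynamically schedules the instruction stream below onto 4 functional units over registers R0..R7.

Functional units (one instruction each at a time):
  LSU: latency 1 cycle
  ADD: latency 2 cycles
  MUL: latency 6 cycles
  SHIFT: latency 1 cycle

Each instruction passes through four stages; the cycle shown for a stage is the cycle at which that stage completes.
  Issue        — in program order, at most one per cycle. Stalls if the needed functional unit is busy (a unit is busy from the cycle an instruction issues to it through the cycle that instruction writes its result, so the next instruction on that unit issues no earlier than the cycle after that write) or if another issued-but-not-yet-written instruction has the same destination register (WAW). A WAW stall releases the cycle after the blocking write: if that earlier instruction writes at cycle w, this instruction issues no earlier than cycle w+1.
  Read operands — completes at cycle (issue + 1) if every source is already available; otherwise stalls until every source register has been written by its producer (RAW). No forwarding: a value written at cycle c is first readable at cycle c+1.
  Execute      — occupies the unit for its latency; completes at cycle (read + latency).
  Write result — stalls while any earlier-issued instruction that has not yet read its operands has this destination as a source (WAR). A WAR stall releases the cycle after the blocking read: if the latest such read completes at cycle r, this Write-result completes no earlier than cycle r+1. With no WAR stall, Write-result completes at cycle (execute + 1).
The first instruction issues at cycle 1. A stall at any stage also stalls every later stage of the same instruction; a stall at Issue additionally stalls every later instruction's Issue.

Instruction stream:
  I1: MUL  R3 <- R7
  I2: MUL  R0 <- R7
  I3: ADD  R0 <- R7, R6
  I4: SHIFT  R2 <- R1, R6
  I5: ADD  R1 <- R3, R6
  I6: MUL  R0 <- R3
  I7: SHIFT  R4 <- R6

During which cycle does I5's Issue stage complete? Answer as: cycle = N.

cycle = 24

I1  is:1  ro:2  ex:8  wr:9
I2  is:10  ro:11  ex:17  wr:18  — struct: MUL busy until I1 writes@9
I3  is:19  ro:20  ex:22  wr:23  — WAW R0: wait I2 write@18
I4  is:20  ro:21  ex:22  wr:23
I5  is:24  ro:25  ex:27  wr:28  — struct: ADD busy until I3 writes@23
I6  is:25  ro:26  ex:32  wr:33
I7  is:26  ro:27  ex:28  wr:29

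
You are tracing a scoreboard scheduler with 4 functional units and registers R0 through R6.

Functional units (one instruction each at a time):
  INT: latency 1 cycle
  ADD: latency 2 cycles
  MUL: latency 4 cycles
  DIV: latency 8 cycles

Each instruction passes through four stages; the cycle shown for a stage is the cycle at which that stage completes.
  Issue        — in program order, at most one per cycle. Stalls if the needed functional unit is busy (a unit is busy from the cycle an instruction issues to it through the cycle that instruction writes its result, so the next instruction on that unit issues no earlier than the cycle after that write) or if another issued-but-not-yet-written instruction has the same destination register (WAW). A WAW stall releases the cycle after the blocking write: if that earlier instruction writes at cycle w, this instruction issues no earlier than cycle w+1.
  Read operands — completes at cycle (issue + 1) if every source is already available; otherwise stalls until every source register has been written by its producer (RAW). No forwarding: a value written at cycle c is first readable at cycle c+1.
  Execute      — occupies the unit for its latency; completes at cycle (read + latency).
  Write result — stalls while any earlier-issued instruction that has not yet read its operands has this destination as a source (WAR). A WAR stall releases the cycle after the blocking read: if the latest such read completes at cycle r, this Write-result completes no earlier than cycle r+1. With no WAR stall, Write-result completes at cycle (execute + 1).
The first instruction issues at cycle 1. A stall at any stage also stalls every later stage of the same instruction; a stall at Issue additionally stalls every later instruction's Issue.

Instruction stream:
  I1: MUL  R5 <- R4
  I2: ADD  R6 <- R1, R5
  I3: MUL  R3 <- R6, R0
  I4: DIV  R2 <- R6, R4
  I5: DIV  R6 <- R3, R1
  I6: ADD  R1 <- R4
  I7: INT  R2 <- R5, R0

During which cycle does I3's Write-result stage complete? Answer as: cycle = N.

I1: IS=1 RO=2 EX=6 WR=7
I2: IS=2 RO=8 EX=10 WR=11  [RAW R5: wait I1 write@7]
I3: IS=8 RO=12 EX=16 WR=17  [struct: MUL busy until I1 writes@7; RAW R6: wait I2 write@11]
I4: IS=9 RO=12 EX=20 WR=21  [RAW R6: wait I2 write@11]
I5: IS=22 RO=23 EX=31 WR=32  [struct: DIV busy until I4 writes@21]
I6: IS=23 RO=24 EX=26 WR=27
I7: IS=24 RO=25 EX=26 WR=27

cycle = 17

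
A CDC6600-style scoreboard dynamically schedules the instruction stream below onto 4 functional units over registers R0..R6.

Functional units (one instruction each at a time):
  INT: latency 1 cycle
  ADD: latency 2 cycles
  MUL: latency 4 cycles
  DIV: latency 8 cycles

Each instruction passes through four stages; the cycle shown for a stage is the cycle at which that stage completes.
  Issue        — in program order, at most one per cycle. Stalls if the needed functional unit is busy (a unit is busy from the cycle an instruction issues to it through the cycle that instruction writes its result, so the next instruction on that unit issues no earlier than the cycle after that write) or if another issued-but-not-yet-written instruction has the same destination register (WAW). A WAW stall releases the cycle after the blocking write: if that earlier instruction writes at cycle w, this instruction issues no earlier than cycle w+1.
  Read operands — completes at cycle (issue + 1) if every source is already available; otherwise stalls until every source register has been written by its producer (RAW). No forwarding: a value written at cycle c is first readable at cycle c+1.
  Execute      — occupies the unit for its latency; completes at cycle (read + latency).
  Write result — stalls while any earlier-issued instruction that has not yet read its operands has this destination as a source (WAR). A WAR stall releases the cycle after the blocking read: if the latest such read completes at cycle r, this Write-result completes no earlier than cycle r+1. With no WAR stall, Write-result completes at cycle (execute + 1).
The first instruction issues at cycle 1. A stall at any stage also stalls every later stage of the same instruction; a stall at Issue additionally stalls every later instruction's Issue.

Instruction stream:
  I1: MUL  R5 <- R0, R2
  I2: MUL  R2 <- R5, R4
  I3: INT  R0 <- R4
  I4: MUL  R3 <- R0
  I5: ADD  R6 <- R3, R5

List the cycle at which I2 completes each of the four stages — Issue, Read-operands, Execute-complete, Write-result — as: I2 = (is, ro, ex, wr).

[1] I1 dispatched to MUL
[2] I1 operands ready
[6] I1 complete
[7] R5←I1
[8] I2 dispatched to MUL
[9] I2 operands ready · I3 dispatched to INT
[10] I3 operands ready
[11] I3 complete
[12] R0←I3
[13] I2 complete
[14] R2←I2
[15] I4 dispatched to MUL
[16] I4 operands ready · I5 dispatched to ADD
[20] I4 complete
[21] R3←I4
[22] I5 operands ready
[24] I5 complete
[25] R6←I5

I2 = (8, 9, 13, 14)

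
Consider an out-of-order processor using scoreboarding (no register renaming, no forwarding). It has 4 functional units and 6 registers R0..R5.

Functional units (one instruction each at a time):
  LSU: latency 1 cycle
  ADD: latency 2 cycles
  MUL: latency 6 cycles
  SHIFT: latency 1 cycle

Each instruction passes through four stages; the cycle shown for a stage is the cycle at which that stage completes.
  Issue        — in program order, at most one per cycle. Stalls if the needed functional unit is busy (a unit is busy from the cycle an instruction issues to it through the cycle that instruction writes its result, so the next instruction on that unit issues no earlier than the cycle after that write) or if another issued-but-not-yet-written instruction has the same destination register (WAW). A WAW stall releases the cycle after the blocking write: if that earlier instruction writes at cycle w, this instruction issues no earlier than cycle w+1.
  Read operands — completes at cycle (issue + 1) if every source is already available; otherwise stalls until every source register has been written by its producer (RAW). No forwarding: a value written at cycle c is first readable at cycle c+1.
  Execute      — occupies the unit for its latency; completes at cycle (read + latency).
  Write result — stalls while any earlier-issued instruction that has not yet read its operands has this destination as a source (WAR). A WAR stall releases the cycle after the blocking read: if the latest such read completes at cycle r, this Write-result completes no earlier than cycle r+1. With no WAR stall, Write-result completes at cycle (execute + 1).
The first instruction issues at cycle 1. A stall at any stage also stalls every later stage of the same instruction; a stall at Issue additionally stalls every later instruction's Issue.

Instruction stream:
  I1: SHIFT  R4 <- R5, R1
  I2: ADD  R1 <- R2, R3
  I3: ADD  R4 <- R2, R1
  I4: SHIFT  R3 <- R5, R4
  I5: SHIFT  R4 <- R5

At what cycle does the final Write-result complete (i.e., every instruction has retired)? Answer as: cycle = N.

cycle = 18

cycle 1: issue I1 (SHIFT)
cycle 2: I1 read-ops, issue I2 (ADD)
cycle 3: I1 finished on SHIFT, I2 read-ops
cycle 4: I1→R4
cycle 5: I2 finished on ADD
cycle 6: I2→R1
cycle 7: issue I3 (ADD)
cycle 8: I3 read-ops, issue I4 (SHIFT)
cycle 10: I3 finished on ADD
cycle 11: I3→R4
cycle 12: I4 read-ops
cycle 13: I4 finished on SHIFT
cycle 14: I4→R3
cycle 15: issue I5 (SHIFT)
cycle 16: I5 read-ops
cycle 17: I5 finished on SHIFT
cycle 18: I5→R4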